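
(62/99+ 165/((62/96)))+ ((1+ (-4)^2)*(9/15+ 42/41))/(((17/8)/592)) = 5001213482/629145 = 7949.22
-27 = -27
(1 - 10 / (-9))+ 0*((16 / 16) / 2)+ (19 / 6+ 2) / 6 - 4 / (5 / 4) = -41 / 180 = -0.23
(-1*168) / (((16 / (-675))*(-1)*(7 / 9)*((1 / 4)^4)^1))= -2332800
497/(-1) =-497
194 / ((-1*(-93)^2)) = -194 / 8649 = -0.02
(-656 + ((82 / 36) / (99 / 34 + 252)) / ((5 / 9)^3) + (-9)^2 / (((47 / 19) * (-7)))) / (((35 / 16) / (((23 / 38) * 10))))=-1069776298816 / 585249875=-1827.90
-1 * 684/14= -342/7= -48.86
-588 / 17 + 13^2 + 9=2438 / 17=143.41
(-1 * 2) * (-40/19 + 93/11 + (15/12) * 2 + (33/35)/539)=-6345039/358435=-17.70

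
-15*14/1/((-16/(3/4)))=315/32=9.84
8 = 8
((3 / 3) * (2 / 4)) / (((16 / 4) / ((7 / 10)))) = 7 / 80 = 0.09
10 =10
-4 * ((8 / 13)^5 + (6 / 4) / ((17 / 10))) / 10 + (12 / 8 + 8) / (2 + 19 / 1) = 85016311 / 1325516010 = 0.06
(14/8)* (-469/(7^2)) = -67/4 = -16.75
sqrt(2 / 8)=1 / 2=0.50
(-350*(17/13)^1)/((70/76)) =-6460/13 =-496.92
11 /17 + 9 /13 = 1.34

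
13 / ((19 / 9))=6.16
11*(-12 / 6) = -22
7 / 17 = 0.41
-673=-673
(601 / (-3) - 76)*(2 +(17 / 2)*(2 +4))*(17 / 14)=-746929 / 42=-17784.02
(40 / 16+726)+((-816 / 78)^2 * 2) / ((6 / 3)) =283225 / 338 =837.94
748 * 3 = 2244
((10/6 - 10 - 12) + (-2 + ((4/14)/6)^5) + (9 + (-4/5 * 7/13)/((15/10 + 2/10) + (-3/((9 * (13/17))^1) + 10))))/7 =-239905533815/125590189851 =-1.91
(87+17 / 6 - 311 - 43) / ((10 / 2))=-317 / 6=-52.83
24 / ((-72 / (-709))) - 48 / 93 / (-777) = 5692577 / 24087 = 236.33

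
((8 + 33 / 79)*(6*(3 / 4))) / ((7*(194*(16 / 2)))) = 855 / 245216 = 0.00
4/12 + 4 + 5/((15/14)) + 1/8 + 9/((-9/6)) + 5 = 65/8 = 8.12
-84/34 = -42/17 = -2.47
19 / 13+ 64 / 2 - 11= 292 / 13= 22.46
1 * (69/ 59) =69/ 59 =1.17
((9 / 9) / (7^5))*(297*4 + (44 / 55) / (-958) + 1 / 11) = 31300233 / 442780415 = 0.07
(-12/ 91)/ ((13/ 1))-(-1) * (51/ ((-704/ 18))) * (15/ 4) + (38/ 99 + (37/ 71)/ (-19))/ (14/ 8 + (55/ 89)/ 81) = -534943660473213/ 113883724642688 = -4.70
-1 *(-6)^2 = -36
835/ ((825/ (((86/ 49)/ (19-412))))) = -14362/ 3177405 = -0.00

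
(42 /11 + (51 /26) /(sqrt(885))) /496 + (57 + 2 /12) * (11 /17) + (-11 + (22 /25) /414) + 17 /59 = 26.29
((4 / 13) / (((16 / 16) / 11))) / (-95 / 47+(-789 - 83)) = -0.00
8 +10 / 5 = 10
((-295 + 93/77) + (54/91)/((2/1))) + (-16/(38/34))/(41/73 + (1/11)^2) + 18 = -14390685821/47870823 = -300.61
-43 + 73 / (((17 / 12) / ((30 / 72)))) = -366 / 17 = -21.53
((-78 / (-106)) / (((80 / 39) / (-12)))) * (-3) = 13689 / 1060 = 12.91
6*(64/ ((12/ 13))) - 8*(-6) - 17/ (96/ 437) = 37115/ 96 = 386.61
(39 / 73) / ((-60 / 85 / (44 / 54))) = -2431 / 3942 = -0.62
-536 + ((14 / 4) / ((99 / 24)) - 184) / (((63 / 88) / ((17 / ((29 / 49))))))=-6173576 / 783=-7884.52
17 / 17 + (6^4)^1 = 1297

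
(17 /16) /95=17 /1520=0.01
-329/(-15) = 329/15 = 21.93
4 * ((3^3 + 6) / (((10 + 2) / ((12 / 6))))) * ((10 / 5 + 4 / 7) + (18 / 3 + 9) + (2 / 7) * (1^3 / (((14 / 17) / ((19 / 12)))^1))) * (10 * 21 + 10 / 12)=148264325 / 1764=84050.07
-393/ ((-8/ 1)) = 393/ 8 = 49.12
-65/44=-1.48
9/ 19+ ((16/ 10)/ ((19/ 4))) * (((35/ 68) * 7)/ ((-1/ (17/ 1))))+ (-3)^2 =-212/ 19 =-11.16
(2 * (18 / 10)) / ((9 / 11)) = 22 / 5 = 4.40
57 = 57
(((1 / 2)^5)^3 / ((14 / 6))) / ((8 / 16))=3 / 114688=0.00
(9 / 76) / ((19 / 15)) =135 / 1444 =0.09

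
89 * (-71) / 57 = -6319 / 57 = -110.86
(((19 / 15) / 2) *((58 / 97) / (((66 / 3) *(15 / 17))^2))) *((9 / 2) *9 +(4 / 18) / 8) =232329701 / 5704182000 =0.04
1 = 1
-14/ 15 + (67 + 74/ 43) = 43723/ 645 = 67.79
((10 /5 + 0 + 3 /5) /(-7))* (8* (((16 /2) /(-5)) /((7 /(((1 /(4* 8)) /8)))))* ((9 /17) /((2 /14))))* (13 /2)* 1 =1521 /23800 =0.06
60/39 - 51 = -643/13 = -49.46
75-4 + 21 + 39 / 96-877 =-25107 / 32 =-784.59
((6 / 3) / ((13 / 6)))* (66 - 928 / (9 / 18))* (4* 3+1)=-21480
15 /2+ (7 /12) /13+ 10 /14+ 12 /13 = 10027 /1092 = 9.18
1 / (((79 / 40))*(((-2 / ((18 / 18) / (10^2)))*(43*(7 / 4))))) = -4 / 118895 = -0.00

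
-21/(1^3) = -21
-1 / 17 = -0.06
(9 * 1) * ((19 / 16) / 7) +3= 507 / 112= 4.53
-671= -671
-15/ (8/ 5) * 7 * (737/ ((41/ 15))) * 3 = -17411625/ 328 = -53084.22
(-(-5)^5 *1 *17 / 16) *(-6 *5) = -796875 / 8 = -99609.38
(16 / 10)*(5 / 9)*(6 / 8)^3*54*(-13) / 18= -117 / 8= -14.62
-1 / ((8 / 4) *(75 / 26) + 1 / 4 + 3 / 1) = -52 / 469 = -0.11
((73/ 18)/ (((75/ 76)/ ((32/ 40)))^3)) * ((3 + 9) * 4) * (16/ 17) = 262514671616/ 2689453125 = 97.61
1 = 1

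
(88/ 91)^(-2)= 8281/ 7744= 1.07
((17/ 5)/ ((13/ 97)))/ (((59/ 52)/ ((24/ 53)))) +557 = 8866999/ 15635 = 567.12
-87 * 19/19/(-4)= 87/4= 21.75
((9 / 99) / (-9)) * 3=-0.03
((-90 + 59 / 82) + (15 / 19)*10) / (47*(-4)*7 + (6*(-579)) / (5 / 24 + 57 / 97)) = 234958547 / 16399539160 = 0.01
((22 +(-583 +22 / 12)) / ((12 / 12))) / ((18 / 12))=-3355 / 9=-372.78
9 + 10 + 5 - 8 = 16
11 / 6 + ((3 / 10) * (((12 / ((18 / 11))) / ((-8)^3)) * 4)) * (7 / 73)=256729 / 140160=1.83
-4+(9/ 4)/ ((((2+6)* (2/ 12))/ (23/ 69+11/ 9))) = -11/ 8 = -1.38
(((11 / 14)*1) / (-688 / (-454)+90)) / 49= 2497 / 14250964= 0.00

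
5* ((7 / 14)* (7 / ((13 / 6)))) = 105 / 13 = 8.08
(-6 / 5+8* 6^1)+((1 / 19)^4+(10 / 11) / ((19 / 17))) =47.61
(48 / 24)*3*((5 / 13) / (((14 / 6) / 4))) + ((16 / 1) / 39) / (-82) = 44224 / 11193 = 3.95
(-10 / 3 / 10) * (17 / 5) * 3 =-17 / 5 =-3.40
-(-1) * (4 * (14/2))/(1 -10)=-28/9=-3.11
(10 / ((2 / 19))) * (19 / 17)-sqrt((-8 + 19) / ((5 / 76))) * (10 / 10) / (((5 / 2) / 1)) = 1805 / 17-4 * sqrt(1045) / 25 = 101.00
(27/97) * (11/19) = 0.16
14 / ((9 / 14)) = 196 / 9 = 21.78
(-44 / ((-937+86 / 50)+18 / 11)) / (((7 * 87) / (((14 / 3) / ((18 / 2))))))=0.00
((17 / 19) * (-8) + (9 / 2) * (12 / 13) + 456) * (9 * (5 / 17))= 1199.11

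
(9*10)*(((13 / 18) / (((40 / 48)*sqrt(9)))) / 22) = 13 / 11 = 1.18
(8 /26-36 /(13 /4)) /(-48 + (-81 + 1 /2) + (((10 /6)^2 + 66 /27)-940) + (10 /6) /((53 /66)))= 133560 /13161031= 0.01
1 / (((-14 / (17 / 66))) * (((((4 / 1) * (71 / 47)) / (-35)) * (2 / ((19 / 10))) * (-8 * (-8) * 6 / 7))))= 106267 / 57581568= 0.00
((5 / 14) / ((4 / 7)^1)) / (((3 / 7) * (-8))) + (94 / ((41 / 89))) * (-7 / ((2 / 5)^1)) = -28111195 / 7872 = -3571.04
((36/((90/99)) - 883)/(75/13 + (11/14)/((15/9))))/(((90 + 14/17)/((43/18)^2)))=-12062319451/1420476912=-8.49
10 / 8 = 5 / 4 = 1.25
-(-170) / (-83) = -170 / 83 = -2.05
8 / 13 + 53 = 697 / 13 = 53.62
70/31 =2.26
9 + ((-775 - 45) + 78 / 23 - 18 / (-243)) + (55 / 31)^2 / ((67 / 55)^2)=-2157662262866 / 2678949909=-805.41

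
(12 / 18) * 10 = 6.67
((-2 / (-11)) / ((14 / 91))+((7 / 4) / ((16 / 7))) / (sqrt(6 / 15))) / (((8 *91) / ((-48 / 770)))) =-3 *sqrt(10) / 91520- 3 / 29645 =-0.00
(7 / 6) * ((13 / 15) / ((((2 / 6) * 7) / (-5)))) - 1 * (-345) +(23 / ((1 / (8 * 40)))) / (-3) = -4221 / 2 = -2110.50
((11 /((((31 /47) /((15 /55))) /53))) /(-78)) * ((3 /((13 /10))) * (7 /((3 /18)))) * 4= -6277320 /5239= -1198.19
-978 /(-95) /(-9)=-326 /285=-1.14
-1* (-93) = 93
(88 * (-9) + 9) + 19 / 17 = -13292 / 17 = -781.88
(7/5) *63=441/5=88.20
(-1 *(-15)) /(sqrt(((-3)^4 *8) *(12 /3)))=5 *sqrt(2) /24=0.29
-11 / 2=-5.50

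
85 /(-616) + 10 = 6075 /616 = 9.86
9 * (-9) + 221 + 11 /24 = 3371 /24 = 140.46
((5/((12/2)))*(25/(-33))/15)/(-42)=25/24948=0.00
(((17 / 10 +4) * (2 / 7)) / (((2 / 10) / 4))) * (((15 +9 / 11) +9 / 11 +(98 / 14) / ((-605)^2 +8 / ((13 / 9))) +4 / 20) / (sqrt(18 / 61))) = 23919809118 * sqrt(122) / 261711835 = 1009.52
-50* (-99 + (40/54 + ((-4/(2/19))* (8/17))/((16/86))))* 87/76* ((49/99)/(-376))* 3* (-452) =358154062175/18035028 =19858.80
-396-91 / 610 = -241651 / 610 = -396.15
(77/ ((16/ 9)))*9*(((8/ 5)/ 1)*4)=12474/ 5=2494.80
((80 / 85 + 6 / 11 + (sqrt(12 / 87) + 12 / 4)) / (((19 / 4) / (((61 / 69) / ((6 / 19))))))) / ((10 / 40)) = 976 * sqrt(29) / 6003 + 409432 / 38709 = 11.45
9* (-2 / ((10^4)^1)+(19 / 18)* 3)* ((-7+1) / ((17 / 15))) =-1282419 / 8500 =-150.87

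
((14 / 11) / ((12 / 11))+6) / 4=43 / 24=1.79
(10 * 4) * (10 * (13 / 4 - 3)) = 100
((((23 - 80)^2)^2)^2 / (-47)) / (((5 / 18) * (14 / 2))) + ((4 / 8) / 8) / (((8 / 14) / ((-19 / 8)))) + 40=-1026931111910730401 / 842240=-1219285609696.44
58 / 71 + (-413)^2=12110457 / 71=170569.82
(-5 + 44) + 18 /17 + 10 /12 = 4171 /102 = 40.89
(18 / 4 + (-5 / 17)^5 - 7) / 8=-7105535 / 22717712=-0.31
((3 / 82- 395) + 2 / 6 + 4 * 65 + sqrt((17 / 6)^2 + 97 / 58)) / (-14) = 9.39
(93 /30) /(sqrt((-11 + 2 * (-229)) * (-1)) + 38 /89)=-52421 /18567525 + 245551 * sqrt(469) /37135050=0.14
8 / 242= 4 / 121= 0.03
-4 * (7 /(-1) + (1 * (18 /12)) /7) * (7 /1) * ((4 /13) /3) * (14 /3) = 10640 /117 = 90.94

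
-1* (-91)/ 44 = 91/ 44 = 2.07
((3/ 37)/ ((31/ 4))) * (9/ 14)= 54/ 8029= 0.01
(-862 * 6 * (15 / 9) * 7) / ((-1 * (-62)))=-30170 / 31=-973.23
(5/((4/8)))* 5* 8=400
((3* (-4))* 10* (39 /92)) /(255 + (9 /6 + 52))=-2340 /14191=-0.16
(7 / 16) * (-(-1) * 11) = 77 / 16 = 4.81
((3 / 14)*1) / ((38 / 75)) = 225 / 532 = 0.42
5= 5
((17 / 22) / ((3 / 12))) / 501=34 / 5511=0.01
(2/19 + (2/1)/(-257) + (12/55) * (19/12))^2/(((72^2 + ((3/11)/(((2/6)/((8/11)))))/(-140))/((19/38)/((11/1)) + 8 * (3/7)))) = 1514132159843/11516332115309076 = 0.00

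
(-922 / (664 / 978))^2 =50818234041 / 27556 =1844180.36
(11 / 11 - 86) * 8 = -680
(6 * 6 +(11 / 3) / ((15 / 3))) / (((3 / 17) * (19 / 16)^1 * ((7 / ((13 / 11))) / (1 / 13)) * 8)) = 986 / 3465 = 0.28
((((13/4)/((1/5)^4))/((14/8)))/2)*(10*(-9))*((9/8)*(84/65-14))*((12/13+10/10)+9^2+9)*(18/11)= 32123840625/286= 112321121.07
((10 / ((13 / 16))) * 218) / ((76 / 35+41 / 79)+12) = 96443200 / 528047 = 182.64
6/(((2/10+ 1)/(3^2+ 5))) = 70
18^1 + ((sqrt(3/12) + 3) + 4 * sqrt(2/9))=4 * sqrt(2)/3 + 43/2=23.39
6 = 6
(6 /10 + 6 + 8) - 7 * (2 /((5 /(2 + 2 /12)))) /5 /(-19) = 20896 /1425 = 14.66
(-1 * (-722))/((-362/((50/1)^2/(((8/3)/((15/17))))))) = -10153125/6154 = -1649.84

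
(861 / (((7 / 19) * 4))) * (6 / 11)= 7011 / 22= 318.68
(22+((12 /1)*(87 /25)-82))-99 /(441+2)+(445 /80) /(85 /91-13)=-3682053769 /194565600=-18.92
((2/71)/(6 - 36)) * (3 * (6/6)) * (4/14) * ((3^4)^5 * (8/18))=-3099363912/2485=-1247228.94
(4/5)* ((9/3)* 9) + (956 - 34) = 4718/5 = 943.60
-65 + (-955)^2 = 911960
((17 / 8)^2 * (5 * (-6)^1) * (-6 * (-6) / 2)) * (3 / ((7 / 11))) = -11495.49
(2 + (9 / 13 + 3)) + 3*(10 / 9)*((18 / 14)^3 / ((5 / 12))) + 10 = 145788 / 4459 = 32.70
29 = 29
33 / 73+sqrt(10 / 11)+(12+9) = sqrt(110) / 11+1566 / 73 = 22.41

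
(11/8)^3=1331/512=2.60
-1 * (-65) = 65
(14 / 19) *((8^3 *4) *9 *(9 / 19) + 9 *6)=2336796 / 361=6473.12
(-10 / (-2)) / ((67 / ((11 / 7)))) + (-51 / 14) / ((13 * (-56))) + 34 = 23300873 / 682864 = 34.12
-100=-100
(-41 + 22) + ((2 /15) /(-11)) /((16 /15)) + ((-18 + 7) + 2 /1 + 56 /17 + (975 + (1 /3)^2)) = 12796103 /13464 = 950.39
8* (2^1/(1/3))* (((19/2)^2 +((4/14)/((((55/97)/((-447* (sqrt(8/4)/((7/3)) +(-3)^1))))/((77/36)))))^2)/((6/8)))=170460670144/1225-6684454688* sqrt(2)/175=85133016.17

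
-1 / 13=-0.08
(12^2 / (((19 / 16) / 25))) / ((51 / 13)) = 249600 / 323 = 772.76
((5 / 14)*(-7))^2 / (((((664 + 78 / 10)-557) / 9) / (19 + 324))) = 168.06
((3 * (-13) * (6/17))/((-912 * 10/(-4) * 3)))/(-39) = 1/19380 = 0.00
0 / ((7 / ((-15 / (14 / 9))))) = 0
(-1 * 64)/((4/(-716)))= 11456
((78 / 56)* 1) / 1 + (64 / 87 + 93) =231733 / 2436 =95.13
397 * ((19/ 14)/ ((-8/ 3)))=-22629/ 112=-202.04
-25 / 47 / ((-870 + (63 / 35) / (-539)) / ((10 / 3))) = 673750 / 330596919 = 0.00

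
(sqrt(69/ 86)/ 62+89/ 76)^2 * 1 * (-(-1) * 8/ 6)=1.87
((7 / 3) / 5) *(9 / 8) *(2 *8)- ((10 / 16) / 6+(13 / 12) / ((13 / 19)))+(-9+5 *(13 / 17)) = 2089 / 1360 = 1.54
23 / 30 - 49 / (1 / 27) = -39667 / 30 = -1322.23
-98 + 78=-20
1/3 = 0.33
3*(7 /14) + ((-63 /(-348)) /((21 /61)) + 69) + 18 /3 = 8935 /116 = 77.03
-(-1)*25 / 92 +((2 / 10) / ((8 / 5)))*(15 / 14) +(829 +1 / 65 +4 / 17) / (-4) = -588956643 / 2846480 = -206.91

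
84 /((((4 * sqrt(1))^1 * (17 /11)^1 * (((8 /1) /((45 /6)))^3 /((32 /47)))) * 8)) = 0.95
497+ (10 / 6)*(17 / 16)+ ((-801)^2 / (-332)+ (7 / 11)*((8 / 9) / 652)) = -30725415719 / 21429936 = -1433.76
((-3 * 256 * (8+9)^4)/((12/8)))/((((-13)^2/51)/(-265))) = 577938593280/169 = 3419754989.82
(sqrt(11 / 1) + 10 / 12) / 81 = 5 / 486 + sqrt(11) / 81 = 0.05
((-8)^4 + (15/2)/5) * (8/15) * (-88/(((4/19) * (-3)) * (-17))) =-2740408/153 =-17911.16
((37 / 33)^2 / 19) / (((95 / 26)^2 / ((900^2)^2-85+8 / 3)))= 1821551424971415332 / 560208825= 3251557889.99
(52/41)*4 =208/41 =5.07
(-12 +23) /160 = 11 /160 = 0.07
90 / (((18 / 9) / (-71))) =-3195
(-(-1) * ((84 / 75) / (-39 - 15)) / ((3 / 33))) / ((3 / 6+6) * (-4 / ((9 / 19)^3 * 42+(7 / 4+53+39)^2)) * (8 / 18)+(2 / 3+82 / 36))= -99077107668 / 1278103042175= -0.08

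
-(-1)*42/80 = 21/40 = 0.52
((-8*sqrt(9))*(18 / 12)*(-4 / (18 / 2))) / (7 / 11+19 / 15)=1320 / 157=8.41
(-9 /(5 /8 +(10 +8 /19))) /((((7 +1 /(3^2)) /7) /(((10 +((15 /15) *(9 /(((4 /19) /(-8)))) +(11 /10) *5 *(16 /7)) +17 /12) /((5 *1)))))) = 13703769 /268640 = 51.01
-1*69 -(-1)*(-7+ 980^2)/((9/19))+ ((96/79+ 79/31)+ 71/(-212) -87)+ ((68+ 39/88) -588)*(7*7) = 68597424555467/34266408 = 2001885.48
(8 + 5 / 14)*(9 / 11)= 1053 / 154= 6.84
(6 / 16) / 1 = 0.38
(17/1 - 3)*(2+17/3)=322/3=107.33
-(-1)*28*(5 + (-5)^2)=840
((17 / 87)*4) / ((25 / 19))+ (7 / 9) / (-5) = 2861 / 6525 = 0.44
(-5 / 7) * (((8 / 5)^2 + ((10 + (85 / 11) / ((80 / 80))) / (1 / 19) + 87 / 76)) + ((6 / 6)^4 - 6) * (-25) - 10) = -9520429 / 29260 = -325.37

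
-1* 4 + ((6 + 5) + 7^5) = 16814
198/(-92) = -2.15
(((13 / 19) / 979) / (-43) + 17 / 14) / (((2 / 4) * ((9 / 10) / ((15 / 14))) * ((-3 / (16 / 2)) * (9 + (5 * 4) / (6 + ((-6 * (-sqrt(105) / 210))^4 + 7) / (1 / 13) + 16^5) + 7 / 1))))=-15322132725114700 / 31798395437695887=-0.48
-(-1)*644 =644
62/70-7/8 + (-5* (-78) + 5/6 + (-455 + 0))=-53891/840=-64.16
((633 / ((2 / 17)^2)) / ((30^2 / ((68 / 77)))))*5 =1036643 / 4620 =224.38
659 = 659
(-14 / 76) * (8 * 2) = -56 / 19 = -2.95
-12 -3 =-15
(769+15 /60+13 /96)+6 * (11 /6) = 74917 /96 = 780.39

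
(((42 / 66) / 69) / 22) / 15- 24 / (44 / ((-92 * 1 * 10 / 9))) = 13965607 / 250470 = 55.76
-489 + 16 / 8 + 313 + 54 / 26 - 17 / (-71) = -158464 / 923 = -171.68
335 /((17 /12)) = 4020 /17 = 236.47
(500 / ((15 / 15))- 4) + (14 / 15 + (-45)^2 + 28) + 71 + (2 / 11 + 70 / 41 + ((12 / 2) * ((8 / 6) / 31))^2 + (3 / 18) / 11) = 34103866193 / 13002330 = 2622.90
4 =4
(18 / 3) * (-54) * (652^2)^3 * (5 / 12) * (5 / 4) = -12963711452319820800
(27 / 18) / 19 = 3 / 38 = 0.08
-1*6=-6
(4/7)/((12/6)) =2/7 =0.29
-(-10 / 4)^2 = -25 / 4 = -6.25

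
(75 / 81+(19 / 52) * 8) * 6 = 2702 / 117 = 23.09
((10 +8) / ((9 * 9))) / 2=1 / 9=0.11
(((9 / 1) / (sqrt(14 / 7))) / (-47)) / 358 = -9*sqrt(2) / 33652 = -0.00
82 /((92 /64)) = 1312 /23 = 57.04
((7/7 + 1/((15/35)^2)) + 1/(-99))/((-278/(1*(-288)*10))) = 101920/1529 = 66.66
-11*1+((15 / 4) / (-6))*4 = -27 / 2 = -13.50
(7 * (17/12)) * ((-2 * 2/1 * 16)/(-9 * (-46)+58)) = -238/177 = -1.34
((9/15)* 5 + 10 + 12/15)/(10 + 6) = 69/80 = 0.86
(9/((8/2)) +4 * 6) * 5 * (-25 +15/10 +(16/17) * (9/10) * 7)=-313635/136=-2306.14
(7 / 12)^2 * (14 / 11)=343 / 792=0.43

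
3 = 3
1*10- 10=0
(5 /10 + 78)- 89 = -21 /2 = -10.50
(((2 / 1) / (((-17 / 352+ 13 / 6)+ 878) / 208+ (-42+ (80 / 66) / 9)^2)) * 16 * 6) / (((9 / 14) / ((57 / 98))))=713936830464 / 7220716251707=0.10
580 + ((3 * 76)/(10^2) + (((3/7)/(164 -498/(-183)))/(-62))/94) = 402642077911/691492200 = 582.28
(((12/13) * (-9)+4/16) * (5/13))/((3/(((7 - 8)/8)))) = 2095/16224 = 0.13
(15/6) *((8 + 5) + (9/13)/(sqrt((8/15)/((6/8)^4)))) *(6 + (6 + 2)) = 2835 *sqrt(30)/832 + 455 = 473.66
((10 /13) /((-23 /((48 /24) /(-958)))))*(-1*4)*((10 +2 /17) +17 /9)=-73480 /21912813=-0.00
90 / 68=45 / 34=1.32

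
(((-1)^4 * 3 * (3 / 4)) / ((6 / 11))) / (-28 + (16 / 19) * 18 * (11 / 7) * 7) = 0.03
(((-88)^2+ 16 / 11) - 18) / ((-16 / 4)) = -42501 / 22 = -1931.86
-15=-15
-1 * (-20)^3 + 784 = 8784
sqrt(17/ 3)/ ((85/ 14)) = 14 * sqrt(51)/ 255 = 0.39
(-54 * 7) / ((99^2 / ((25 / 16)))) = -175 / 2904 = -0.06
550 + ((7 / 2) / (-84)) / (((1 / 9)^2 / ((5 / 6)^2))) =17525 / 32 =547.66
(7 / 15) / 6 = 7 / 90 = 0.08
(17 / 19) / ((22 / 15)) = 255 / 418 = 0.61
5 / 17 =0.29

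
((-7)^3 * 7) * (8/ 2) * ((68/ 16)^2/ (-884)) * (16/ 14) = 5831/ 26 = 224.27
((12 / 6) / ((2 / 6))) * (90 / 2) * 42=11340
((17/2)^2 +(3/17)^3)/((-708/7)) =-9939755/13913616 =-0.71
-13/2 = -6.50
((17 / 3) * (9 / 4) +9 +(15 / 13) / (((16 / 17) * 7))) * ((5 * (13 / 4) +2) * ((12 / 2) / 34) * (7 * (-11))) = -76902507 / 14144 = -5437.11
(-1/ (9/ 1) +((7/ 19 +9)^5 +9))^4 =6692433186859826272373791379439150379900537470976/ 246627815854959031706606098161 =27135759864149399751.60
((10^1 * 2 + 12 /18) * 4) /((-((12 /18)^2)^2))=-418.50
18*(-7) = -126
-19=-19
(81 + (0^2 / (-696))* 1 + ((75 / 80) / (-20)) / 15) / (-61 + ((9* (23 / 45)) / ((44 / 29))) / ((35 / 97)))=-9978815 / 6480016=-1.54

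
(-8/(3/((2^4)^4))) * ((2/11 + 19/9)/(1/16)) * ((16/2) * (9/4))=-3808428032/33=-115406910.06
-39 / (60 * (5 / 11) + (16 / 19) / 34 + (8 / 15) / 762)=-791910405 / 554300632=-1.43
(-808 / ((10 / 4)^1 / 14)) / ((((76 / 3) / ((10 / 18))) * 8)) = -707 / 57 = -12.40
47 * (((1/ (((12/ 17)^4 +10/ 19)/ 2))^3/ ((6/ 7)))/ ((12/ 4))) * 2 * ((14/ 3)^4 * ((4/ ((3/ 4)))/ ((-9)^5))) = -808120051265246455841374976/ 29980069708241760228350199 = -26.96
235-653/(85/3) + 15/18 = 108521/510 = 212.79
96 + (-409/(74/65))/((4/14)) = -171887/148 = -1161.40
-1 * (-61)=61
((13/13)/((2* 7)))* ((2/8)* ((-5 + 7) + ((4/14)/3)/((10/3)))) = 71/1960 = 0.04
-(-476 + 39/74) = 35185/74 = 475.47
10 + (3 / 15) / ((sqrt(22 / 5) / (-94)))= 10-47 * sqrt(110) / 55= 1.04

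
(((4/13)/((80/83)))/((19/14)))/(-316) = -581/780520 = -0.00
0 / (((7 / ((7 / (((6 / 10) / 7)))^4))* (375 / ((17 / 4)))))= 0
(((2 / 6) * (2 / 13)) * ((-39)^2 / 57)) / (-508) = -13 / 4826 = -0.00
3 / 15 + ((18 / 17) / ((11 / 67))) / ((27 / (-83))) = -55049 / 2805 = -19.63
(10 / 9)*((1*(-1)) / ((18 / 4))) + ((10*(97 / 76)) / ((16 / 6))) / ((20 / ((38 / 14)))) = 14611 / 36288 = 0.40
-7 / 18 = -0.39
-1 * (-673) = 673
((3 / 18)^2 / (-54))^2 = 1 / 3779136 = 0.00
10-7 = 3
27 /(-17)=-27 /17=-1.59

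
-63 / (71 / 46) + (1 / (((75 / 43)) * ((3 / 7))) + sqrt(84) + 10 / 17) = -10561793 / 271575 + 2 * sqrt(21) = -29.73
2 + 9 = 11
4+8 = 12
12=12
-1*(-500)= 500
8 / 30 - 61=-911 / 15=-60.73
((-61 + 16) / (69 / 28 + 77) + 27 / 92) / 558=-1241 / 2538280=-0.00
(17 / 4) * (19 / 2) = 323 / 8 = 40.38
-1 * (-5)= 5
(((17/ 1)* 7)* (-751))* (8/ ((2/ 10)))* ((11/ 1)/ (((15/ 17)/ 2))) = -267392048/ 3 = -89130682.67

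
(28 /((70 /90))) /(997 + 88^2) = 36 /8741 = 0.00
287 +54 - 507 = -166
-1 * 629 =-629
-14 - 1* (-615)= 601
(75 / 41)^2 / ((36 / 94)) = 29375 / 3362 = 8.74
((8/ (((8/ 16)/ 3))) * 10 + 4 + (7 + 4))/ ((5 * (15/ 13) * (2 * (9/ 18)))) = 429/ 5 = 85.80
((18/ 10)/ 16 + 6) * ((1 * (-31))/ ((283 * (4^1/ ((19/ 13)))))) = -288021/ 1177280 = -0.24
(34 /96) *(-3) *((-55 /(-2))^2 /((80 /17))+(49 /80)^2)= -17525317 /102400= -171.15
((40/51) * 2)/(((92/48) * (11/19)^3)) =2194880/520421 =4.22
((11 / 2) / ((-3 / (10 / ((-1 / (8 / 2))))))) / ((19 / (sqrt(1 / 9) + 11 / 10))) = 946 / 171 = 5.53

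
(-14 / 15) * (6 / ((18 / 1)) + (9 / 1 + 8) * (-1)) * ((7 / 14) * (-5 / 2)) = -175 / 9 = -19.44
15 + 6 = 21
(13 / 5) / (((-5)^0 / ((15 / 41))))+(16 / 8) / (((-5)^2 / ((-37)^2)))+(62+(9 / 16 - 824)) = -10675847 / 16400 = -650.97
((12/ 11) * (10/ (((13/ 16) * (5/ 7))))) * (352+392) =13985.12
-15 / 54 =-5 / 18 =-0.28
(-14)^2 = 196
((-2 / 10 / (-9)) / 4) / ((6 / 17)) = 0.02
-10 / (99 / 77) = -70 / 9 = -7.78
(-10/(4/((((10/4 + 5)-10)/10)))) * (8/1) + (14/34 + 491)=8439/17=496.41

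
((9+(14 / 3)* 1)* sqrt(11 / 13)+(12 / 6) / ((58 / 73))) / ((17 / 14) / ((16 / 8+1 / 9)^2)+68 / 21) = 1106826 / 1543583+207214* sqrt(143) / 691951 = 4.30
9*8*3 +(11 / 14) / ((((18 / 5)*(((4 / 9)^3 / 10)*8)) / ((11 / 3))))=1629963 / 7168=227.39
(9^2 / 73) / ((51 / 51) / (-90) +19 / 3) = 0.18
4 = 4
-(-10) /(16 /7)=35 /8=4.38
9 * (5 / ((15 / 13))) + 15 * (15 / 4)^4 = 3005.31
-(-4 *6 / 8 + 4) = -1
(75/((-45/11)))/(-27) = 55/81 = 0.68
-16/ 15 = -1.07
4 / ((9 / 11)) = 44 / 9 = 4.89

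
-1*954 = -954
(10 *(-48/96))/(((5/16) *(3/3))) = -16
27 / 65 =0.42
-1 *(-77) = 77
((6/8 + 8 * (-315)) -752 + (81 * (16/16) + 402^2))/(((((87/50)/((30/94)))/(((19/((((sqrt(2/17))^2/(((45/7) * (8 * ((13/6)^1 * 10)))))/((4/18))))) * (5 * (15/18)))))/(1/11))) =37794280468750/85869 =440138821.56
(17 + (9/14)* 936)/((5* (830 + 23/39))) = 168909/1133755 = 0.15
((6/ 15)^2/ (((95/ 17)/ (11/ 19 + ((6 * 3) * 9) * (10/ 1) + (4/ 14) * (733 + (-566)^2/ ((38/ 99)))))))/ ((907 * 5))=434637436/ 286498625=1.52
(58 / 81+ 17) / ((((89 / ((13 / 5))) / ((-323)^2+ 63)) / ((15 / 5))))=389486552 / 2403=162083.46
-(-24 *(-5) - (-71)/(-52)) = -6169/52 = -118.63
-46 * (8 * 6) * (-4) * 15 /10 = 13248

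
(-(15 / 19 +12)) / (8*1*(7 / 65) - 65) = 15795 / 79211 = 0.20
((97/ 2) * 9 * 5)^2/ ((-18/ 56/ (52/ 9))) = -85621900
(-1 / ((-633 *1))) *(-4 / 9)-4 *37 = -843160 / 5697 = -148.00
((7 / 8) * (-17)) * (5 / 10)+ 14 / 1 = 6.56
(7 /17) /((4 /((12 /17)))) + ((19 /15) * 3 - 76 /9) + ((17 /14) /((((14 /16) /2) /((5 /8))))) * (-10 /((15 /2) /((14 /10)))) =-710972 /91035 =-7.81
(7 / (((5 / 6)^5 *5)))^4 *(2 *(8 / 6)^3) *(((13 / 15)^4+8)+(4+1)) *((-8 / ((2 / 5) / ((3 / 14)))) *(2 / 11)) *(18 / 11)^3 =-32335.26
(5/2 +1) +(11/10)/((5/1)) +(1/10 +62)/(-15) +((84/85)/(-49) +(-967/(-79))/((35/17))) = 2587729/470050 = 5.51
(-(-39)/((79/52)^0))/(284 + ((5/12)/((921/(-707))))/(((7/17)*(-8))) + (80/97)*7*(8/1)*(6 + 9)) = 0.04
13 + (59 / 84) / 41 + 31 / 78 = 200199 / 14924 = 13.41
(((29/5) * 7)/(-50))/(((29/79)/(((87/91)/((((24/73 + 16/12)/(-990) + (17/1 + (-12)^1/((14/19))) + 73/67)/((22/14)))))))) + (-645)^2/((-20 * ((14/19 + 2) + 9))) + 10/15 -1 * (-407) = -54445049844377489/39843249529200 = -1366.48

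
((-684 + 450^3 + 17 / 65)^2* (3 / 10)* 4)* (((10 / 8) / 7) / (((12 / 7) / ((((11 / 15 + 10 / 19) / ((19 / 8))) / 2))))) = 12594755099211403459391 / 45756750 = 275254582093601.57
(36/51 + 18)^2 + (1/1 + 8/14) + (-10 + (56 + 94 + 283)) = 1566776/2023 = 774.48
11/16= 0.69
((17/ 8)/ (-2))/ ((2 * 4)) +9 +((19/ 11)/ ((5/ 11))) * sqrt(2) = 19 * sqrt(2)/ 5 +1135/ 128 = 14.24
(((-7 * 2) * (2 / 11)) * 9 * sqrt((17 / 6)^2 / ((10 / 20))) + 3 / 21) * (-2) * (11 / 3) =-22 / 21 + 476 * sqrt(2) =672.12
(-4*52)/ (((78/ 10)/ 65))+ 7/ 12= -6931/ 4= -1732.75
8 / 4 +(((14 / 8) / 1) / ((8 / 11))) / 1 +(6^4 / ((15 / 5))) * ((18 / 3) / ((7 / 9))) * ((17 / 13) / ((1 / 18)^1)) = 78448.01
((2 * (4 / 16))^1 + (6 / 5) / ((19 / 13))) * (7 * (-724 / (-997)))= 636034 / 94715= 6.72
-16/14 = -8/7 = -1.14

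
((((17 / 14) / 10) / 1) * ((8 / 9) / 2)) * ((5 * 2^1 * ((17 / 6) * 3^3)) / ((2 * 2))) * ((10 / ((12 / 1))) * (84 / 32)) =1445 / 64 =22.58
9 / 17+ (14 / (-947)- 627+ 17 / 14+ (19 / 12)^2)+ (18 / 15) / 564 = -2374922320529 / 3813531120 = -622.76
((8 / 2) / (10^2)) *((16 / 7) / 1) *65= 208 / 35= 5.94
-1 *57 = -57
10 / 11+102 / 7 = 1192 / 77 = 15.48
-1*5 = -5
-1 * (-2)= 2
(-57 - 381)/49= -438/49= -8.94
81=81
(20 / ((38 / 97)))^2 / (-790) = -94090 / 28519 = -3.30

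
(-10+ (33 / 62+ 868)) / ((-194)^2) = 0.02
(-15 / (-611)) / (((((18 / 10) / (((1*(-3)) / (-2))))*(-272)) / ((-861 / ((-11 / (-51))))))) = 64575 / 215072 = 0.30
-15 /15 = -1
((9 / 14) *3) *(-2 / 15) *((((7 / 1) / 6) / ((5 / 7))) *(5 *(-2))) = 21 / 5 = 4.20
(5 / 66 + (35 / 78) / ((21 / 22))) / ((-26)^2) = 1405 / 1740024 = 0.00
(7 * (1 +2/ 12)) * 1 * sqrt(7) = 49 * sqrt(7)/ 6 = 21.61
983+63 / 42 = 1969 / 2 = 984.50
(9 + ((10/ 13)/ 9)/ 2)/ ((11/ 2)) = 2116/ 1287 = 1.64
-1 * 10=-10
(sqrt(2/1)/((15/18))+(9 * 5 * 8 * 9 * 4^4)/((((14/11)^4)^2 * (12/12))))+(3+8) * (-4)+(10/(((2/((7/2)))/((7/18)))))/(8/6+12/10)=6 * sqrt(2)/5+316593782058601/2628749256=120436.84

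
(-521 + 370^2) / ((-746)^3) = -136379 / 415160936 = -0.00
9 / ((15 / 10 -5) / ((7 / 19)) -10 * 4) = -2 / 11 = -0.18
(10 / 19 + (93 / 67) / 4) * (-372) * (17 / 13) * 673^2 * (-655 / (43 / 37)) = 77174202785610705 / 711607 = 108450595322.43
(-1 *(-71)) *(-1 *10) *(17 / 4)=-6035 / 2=-3017.50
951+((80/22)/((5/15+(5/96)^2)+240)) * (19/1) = 23177460117/24364307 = 951.29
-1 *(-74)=74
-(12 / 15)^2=-16 / 25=-0.64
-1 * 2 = -2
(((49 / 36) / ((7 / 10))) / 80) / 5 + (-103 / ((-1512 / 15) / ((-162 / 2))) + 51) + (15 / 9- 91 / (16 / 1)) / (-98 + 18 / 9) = -1705327 / 53760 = -31.72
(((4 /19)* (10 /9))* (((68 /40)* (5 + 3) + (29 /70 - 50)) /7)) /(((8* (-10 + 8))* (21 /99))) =27709 /78204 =0.35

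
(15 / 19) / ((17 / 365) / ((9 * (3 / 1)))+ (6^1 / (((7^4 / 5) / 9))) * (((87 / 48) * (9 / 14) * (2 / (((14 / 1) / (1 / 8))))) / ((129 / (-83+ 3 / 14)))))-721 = 1066632525600523 / 379312177637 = 2812.02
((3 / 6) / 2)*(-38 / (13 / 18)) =-13.15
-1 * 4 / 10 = -0.40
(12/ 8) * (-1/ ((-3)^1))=1/ 2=0.50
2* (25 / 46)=25 / 23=1.09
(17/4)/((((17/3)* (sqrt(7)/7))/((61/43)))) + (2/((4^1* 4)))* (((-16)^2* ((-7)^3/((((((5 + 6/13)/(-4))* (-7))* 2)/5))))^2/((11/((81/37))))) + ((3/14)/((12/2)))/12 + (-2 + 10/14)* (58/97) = 183* sqrt(7)/172 + 877535740377633767/66868582704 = 13123291.88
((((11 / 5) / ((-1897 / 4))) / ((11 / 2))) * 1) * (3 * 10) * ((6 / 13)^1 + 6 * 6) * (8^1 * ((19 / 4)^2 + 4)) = -4834800 / 24661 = -196.05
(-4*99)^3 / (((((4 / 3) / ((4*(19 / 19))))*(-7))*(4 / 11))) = 512317872 / 7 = 73188267.43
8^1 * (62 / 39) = 496 / 39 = 12.72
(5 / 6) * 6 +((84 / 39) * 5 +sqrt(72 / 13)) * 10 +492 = 60 * sqrt(26) / 13 +7861 / 13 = 628.23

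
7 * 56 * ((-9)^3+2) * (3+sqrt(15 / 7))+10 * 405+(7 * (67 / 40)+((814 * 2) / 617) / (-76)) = -398999484033 / 468920 - 40712 * sqrt(105) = -1268064.17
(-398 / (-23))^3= 63044792 / 12167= 5181.62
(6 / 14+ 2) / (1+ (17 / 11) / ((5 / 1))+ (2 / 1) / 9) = 8415 / 5306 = 1.59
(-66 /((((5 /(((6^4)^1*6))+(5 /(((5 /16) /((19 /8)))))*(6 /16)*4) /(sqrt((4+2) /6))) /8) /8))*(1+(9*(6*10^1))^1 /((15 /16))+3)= -19050577920 /443237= -42980.57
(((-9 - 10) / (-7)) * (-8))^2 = 23104 / 49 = 471.51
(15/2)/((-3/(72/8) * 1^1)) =-45/2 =-22.50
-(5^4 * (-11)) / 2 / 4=6875 / 8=859.38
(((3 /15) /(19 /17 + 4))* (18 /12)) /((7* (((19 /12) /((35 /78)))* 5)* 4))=17 /143260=0.00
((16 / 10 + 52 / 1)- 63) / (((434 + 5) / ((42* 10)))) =-3948 / 439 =-8.99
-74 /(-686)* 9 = 333 /343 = 0.97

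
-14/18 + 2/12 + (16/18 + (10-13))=-49/18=-2.72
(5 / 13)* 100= 500 / 13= 38.46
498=498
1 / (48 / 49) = 49 / 48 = 1.02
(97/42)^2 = 9409/1764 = 5.33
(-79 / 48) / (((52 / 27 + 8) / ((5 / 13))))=-3555 / 55744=-0.06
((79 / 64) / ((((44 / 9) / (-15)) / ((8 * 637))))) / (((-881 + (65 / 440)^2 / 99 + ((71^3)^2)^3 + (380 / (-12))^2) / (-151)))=5066365590 / 3654367554782727792292400983223927089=0.00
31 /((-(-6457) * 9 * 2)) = 31 /116226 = 0.00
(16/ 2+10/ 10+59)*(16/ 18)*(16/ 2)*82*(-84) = -9992192/ 3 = -3330730.67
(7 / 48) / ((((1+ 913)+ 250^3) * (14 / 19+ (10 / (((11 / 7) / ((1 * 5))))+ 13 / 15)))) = 7315 / 26195782258848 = 0.00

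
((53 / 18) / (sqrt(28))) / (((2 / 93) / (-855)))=-468255 * sqrt(7) / 56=-22122.97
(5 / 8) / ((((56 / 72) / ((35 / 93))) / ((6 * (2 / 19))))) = 225 / 1178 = 0.19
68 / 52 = 17 / 13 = 1.31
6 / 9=2 / 3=0.67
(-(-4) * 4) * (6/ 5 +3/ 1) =336/ 5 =67.20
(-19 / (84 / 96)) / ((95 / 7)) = -8 / 5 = -1.60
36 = 36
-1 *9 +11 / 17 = -142 / 17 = -8.35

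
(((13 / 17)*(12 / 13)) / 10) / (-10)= -0.01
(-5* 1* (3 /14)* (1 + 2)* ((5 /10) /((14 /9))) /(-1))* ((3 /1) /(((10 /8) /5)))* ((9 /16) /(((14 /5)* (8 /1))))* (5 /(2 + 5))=273375 /1229312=0.22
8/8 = 1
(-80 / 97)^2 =6400 / 9409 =0.68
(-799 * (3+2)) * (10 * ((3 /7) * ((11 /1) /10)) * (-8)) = 1054680 /7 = 150668.57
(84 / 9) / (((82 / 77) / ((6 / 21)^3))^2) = 7744 / 1729749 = 0.00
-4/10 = -2/5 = -0.40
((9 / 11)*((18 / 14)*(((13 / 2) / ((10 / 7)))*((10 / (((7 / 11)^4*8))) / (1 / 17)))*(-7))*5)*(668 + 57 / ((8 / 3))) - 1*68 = -657011305297 / 43904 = -14964725.43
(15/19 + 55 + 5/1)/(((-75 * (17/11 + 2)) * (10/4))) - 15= -279569/18525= -15.09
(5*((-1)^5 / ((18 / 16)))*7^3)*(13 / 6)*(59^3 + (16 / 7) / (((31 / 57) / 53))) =-568402476460 / 837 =-679094953.95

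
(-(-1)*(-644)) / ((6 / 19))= -6118 / 3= -2039.33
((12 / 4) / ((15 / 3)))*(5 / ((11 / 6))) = 18 / 11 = 1.64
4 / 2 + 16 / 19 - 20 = -326 / 19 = -17.16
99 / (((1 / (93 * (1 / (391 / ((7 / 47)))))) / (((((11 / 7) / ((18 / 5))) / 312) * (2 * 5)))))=93775 / 1911208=0.05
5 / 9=0.56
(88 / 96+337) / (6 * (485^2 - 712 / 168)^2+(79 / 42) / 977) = 194125015 / 190710429798469842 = 0.00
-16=-16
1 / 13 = 0.08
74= 74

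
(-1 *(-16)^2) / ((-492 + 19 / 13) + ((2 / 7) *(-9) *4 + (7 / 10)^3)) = 23296000 / 45543787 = 0.51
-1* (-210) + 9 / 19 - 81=2460 / 19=129.47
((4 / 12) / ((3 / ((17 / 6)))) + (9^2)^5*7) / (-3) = -1318004503595 / 162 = -8135830269.10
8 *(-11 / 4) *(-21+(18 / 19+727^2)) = -220916740 / 19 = -11627196.84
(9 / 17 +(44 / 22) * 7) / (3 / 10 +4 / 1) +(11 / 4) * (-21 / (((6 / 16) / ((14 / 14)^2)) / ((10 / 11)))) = -99870 / 731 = -136.62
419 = 419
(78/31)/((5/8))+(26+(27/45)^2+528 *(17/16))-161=333549/775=430.39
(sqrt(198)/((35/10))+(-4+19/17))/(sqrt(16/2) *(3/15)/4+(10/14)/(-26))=-4057690 *sqrt(2)/270929 - 1114750/270929+19500 *sqrt(22)/15937+141960 *sqrt(11)/15937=9.99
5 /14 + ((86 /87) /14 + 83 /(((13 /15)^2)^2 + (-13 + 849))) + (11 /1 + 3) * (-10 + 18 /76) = -133446116253817 /980088253662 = -136.16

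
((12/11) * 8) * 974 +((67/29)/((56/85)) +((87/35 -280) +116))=745139249/89320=8342.36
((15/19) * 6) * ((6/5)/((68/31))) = 837/323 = 2.59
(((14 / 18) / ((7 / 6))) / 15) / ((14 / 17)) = 17 / 315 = 0.05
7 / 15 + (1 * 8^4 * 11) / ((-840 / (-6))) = 33841 / 105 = 322.30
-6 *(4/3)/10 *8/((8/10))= -8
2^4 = 16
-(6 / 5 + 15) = -81 / 5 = -16.20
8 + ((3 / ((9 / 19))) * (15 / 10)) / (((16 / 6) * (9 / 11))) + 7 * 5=47.35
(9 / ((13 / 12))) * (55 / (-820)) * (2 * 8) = -8.92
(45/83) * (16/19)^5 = 47185920/205516217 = 0.23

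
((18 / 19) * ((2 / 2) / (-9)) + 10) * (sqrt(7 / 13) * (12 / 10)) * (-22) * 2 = -49632 * sqrt(91) / 1235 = -383.37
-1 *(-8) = 8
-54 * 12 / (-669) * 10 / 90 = 24 / 223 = 0.11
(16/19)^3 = 4096/6859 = 0.60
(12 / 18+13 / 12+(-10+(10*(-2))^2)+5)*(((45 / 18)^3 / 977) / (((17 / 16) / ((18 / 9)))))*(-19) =-226.93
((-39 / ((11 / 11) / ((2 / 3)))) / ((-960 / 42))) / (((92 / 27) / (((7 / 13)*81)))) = 107163 / 7360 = 14.56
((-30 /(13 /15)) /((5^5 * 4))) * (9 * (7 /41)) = -567 /133250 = -0.00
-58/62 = -29/31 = -0.94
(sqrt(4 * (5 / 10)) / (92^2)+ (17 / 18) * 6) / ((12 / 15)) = 5 * sqrt(2) / 33856+ 85 / 12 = 7.08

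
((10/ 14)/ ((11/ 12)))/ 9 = 20/ 231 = 0.09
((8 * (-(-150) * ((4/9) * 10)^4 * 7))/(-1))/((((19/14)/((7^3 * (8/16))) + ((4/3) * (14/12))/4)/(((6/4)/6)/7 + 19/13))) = -669975040000000/54173691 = -12367166.20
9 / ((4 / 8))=18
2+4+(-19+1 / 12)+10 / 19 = -2825 / 228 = -12.39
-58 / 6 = -29 / 3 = -9.67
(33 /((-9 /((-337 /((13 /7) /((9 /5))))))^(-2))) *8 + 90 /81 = 65687410 /50083929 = 1.31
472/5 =94.40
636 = 636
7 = 7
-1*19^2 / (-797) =361 / 797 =0.45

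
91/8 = 11.38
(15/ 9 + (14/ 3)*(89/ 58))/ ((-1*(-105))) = 256/ 3045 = 0.08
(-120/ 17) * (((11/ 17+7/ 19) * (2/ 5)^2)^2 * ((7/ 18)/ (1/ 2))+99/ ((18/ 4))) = -103382105264/ 665097375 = -155.44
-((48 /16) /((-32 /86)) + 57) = -783 /16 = -48.94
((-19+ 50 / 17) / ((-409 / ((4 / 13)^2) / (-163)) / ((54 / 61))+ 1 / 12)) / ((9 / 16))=-68350464 / 71877989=-0.95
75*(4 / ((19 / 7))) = 2100 / 19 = 110.53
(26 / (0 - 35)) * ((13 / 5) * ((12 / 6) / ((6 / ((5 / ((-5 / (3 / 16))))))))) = 0.12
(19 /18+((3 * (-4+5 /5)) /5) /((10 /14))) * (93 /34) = -20429 /5100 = -4.01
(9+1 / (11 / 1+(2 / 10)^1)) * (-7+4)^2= 4581 / 56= 81.80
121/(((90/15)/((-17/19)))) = -2057/114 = -18.04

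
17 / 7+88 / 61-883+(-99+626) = -150359 / 427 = -352.13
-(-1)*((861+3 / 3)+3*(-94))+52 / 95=55152 / 95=580.55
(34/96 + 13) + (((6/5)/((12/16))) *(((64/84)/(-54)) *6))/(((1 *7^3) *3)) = 207768487/15558480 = 13.35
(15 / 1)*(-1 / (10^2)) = -3 / 20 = -0.15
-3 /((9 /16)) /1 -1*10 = -46 /3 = -15.33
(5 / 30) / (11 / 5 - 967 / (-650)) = 325 / 7191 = 0.05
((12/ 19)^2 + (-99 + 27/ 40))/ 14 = -1414053/ 202160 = -6.99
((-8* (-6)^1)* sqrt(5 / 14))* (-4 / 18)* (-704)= 11264* sqrt(70) / 21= 4487.69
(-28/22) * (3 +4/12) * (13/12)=-455/99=-4.60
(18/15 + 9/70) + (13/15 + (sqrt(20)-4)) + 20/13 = -727/2730 + 2 * sqrt(5) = 4.21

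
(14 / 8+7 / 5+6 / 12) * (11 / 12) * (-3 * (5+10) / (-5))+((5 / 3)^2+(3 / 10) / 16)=47389 / 1440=32.91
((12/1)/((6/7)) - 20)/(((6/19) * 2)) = -19/2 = -9.50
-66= -66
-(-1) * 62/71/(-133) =-62/9443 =-0.01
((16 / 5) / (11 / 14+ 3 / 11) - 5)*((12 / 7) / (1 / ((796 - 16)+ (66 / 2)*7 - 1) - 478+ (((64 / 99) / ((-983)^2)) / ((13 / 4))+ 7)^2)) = 0.01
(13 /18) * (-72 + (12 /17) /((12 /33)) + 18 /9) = -15041 /306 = -49.15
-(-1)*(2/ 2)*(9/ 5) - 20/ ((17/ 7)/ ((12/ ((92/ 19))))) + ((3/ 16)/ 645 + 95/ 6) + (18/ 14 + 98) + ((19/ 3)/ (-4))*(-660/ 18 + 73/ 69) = 152.89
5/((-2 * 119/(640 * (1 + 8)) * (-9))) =1600/119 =13.45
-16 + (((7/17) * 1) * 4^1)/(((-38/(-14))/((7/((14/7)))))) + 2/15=-66584/4845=-13.74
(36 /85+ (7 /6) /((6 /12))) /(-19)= -37 /255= -0.15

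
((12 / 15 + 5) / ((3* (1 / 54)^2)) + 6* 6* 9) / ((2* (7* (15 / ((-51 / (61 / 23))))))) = -5827464 / 10675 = -545.90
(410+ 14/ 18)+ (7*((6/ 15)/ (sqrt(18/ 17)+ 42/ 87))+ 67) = 17661*sqrt(34)/ 29515+ 126479674/ 265635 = 479.63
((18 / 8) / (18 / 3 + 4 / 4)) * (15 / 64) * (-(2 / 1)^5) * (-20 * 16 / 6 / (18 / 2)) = 100 / 7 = 14.29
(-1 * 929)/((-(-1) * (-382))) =929/382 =2.43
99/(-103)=-99/103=-0.96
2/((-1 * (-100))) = 1/50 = 0.02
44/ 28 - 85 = -584/ 7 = -83.43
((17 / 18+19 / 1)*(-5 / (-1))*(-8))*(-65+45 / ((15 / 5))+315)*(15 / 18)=-4756750 / 27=-176175.93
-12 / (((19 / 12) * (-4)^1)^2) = -108 / 361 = -0.30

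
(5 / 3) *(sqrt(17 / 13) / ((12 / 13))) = 5 *sqrt(221) / 36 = 2.06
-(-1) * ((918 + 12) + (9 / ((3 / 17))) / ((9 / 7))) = 2909 / 3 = 969.67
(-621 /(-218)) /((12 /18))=1863 /436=4.27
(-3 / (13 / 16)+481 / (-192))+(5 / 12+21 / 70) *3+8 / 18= -134899 / 37440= -3.60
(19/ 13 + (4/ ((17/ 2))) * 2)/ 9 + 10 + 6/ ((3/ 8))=5805/ 221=26.27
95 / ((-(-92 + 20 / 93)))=8835 / 8536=1.04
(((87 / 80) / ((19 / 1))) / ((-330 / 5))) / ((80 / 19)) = -29 / 140800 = -0.00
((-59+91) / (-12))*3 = -8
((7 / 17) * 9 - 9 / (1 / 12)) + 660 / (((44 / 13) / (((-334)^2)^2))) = 41254316864067 / 17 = 2426724521415.71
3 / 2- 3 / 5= 9 / 10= 0.90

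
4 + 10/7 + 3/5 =211/35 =6.03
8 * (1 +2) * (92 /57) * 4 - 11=2735 /19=143.95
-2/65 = -0.03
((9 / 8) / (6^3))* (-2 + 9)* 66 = 77 / 32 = 2.41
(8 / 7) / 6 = 4 / 21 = 0.19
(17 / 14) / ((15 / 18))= 1.46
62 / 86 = 31 / 43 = 0.72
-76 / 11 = -6.91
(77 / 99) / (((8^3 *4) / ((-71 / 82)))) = -497 / 1511424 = -0.00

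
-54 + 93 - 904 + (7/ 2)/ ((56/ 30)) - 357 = -9761/ 8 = -1220.12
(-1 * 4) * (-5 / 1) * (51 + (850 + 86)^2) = 17522940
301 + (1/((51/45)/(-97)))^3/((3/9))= -9239335312/4913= -1880589.32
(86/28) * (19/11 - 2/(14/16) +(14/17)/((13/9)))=8557/238238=0.04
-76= -76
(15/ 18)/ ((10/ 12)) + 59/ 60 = 119/ 60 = 1.98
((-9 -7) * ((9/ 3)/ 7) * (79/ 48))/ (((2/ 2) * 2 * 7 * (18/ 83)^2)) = -544231/ 31752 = -17.14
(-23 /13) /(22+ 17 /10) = -230 /3081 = -0.07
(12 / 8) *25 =75 / 2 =37.50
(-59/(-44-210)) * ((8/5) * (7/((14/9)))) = 1062/635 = 1.67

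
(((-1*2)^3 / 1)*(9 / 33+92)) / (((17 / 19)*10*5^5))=-15428 / 584375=-0.03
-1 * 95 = -95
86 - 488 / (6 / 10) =-2182 / 3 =-727.33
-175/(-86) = 175/86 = 2.03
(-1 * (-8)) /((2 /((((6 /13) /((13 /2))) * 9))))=432 /169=2.56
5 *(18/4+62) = 665/2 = 332.50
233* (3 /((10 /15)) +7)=5359 /2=2679.50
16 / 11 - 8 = -72 / 11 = -6.55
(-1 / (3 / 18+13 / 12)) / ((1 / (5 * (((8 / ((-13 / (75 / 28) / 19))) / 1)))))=11400 / 91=125.27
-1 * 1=-1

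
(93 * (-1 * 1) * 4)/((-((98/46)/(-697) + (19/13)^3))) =3275469951/27462244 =119.27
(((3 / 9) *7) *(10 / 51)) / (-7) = -10 / 153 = -0.07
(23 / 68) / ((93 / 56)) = 322 / 1581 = 0.20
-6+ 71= 65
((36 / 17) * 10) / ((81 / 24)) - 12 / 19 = 5468 / 969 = 5.64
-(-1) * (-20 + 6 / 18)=-59 / 3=-19.67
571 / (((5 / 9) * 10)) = 5139 / 50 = 102.78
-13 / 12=-1.08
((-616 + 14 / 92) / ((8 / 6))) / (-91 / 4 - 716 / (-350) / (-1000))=1859090625 / 91576984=20.30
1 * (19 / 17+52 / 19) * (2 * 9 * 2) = 44820 / 323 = 138.76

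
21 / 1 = 21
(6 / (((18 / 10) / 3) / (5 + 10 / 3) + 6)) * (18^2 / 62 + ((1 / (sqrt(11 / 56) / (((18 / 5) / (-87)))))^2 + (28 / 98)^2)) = 18676013540 / 3555224057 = 5.25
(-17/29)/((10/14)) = -119/145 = -0.82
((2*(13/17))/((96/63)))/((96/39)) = 3549/8704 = 0.41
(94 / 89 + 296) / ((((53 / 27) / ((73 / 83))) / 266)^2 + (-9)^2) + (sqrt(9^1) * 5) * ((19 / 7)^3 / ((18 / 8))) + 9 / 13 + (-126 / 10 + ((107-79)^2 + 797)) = 226119704461220622271547 / 132538074285075181905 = 1706.07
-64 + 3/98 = -6269/98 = -63.97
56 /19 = 2.95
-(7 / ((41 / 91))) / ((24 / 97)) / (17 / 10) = -308945 / 8364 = -36.94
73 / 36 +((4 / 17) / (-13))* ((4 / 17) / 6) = 274165 / 135252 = 2.03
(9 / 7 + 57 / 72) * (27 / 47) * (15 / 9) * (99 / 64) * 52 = 6737445 / 42112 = 159.99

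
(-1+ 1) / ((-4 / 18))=0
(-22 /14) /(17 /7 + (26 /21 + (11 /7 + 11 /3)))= -3 /17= -0.18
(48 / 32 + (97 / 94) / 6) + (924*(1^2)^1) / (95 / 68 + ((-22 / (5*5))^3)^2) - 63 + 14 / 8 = 3806631394477553 / 8714700382854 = 436.81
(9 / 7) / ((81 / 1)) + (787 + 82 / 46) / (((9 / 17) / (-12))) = -25906753 / 1449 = -17879.06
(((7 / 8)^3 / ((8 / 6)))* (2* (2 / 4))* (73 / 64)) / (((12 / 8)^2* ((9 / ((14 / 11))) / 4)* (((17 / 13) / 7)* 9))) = 15949843 / 186126336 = 0.09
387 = 387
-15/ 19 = -0.79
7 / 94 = 0.07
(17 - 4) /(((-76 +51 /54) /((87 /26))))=-783 /1351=-0.58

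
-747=-747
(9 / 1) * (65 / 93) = 195 / 31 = 6.29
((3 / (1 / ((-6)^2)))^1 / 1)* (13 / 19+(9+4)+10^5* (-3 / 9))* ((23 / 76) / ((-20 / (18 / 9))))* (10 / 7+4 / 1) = 78627708 / 133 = 591185.77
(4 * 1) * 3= 12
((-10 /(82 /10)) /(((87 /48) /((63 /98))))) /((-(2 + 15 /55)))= 1584 /8323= 0.19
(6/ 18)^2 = 1/ 9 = 0.11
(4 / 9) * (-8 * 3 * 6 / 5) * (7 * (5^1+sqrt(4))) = -627.20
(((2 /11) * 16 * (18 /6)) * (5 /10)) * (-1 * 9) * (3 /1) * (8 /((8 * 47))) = -1296 /517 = -2.51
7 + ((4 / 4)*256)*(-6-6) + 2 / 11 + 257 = -30886 / 11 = -2807.82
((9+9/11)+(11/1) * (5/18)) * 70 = 89215/99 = 901.16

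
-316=-316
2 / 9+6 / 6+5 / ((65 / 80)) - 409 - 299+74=-73315 / 117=-626.62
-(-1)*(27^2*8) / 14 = 2916 / 7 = 416.57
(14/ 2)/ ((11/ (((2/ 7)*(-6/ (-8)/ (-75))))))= -0.00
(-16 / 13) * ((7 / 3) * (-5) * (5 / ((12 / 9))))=700 / 13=53.85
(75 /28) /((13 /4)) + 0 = 75 /91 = 0.82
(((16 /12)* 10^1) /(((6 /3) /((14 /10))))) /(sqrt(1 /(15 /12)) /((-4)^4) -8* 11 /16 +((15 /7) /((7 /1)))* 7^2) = 21790720 /22179837 -3584* sqrt(5) /22179837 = 0.98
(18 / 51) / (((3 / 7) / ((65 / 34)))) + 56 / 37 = 33019 / 10693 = 3.09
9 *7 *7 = 441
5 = 5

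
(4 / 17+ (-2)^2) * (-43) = -3096 / 17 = -182.12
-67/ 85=-0.79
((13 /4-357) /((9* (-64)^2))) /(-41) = 1415 /6045696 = 0.00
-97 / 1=-97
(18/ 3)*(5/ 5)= 6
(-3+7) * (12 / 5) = 48 / 5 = 9.60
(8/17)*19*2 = 17.88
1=1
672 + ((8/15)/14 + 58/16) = 675.66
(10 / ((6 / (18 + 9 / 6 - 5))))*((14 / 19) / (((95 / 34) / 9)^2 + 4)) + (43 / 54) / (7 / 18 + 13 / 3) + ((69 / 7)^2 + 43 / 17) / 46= 13996650463301 / 2094407564235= 6.68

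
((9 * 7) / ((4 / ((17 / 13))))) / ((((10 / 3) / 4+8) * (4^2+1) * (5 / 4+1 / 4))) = 63 / 689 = 0.09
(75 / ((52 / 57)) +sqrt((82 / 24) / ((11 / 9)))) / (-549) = -0.15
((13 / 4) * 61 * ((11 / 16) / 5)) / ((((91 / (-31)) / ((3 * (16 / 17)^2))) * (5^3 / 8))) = -1996896 / 1264375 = -1.58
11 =11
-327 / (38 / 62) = -10137 / 19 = -533.53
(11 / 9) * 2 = 22 / 9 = 2.44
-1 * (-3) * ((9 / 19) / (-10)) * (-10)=27 / 19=1.42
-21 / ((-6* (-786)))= -7 / 1572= -0.00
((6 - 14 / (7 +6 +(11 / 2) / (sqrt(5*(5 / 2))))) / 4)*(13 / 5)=1001*sqrt(2) / 16658 +265681 / 83290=3.27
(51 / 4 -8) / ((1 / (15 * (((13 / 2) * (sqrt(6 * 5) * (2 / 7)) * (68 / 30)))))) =4199 * sqrt(30) / 14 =1642.78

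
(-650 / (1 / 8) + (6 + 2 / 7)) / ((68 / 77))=-99979 / 17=-5881.12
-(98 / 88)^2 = -2401 / 1936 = -1.24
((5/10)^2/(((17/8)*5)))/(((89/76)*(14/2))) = 152/52955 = 0.00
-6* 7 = -42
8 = 8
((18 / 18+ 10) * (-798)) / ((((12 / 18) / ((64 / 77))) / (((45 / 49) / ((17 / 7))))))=-492480 / 119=-4138.49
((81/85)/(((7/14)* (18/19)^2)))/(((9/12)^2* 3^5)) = 2888/185895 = 0.02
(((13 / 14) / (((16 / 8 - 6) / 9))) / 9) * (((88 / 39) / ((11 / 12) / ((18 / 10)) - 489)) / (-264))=-3 / 738598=-0.00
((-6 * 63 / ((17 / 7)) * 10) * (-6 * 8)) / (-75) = -84672 / 85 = -996.14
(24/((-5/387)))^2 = 86266944/25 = 3450677.76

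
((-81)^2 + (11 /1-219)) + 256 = 6609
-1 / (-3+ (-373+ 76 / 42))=21 / 7858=0.00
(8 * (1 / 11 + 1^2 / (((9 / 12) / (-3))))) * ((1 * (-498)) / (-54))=-28552 / 99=-288.40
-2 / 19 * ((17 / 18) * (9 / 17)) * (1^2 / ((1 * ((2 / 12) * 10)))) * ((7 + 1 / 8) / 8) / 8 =-9 / 2560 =-0.00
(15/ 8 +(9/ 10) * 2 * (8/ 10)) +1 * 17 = 20.32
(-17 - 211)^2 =51984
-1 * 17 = -17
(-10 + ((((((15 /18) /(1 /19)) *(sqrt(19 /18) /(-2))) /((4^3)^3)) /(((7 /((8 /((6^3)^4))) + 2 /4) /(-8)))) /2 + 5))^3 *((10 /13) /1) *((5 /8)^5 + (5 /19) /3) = -221328857748323530799451827242315046875 /12572293590107819230183674156813385728 + 1991959719734911777195066444278705446875 *sqrt(38) /17840936716443640333279449736615343368427798091792384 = -17.60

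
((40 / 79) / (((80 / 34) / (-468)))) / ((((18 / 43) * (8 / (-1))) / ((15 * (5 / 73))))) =712725 / 23068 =30.90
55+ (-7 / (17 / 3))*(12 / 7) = 899 / 17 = 52.88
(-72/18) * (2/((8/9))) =-9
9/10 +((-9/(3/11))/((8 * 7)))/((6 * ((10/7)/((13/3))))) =289/480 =0.60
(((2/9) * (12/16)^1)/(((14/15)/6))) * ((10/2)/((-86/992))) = -18600/301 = -61.79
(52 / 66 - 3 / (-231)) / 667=185 / 154077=0.00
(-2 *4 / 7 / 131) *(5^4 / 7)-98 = -634062 / 6419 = -98.78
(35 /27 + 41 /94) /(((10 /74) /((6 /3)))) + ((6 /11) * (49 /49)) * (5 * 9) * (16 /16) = 3502729 /69795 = 50.19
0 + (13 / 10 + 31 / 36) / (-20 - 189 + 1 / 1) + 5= 186811 / 37440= 4.99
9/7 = 1.29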